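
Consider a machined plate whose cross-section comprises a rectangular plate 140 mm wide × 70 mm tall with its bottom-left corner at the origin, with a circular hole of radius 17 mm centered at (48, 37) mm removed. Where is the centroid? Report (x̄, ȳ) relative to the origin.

x̄ = 72.25 mm, ȳ = 34.80 mm

Part | A | x̄ᵢ | ȳᵢ | A·x̄ᵢ | A·ȳᵢ
plate | 9800.00 | 70.00 | 35.00 | 686000.00 | 343000.00
hole | -907.92 | 48.00 | 37.00 | -43580.17 | -33593.05
Σ | 8892.08 |  |  | 642419.83 | 309406.95
x̄ = 642419.83 / 8892.08 = 72.25 mm
ȳ = 309406.95 / 8892.08 = 34.80 mm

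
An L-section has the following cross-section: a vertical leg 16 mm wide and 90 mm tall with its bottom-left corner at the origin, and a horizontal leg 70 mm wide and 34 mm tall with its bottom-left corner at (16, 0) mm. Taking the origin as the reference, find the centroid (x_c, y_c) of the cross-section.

x_c = 34.79 mm, y_c = 27.55 mm

vertical leg: A = 16 × 90 = 1440.00, centroid at (8.00, 45.00).
horizontal leg: A = 70 × 34 = 2380.00, centroid at (51.00, 17.00).
ΣA = 3820.00 mm²
ΣAx_c = (1440.00)(8.00) + (2380.00)(51.00) = 132900.00 mm³
ΣAy_c = (1440.00)(45.00) + (2380.00)(17.00) = 105260.00 mm³
x_c = 132900.00 / 3820.00 = 34.79 mm
y_c = 105260.00 / 3820.00 = 27.55 mm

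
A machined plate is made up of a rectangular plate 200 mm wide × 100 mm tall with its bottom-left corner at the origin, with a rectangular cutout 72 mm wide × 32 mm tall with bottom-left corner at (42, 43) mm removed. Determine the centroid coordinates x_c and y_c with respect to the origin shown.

plate: A = 200 × 100 = 20000.00, centroid at (100.00, 50.00).
hole: A = −(72 × 32) = -2304.00, centroid at (78.00, 59.00).
ΣA = 17696.00 mm², ΣAx_c = 1820288.00 mm³, ΣAy_c = 864064.00 mm³.
x_c = 1820288.00/17696.00 = 102.86 mm; y_c = 864064.00/17696.00 = 48.83 mm.

x_c = 102.86 mm, y_c = 48.83 mm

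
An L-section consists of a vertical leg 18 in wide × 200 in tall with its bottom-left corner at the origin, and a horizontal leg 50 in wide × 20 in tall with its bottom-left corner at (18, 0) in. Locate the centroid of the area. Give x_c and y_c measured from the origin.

x_c = 16.39 in, y_c = 80.43 in

vertical leg: A = 18 × 200 = 3600.00, centroid at (9.00, 100.00).
horizontal leg: A = 50 × 20 = 1000.00, centroid at (43.00, 10.00).
ΣA = 4600.00 in²
ΣAx_c = (3600.00)(9.00) + (1000.00)(43.00) = 75400.00 in³
ΣAy_c = (3600.00)(100.00) + (1000.00)(10.00) = 370000.00 in³
x_c = 75400.00 / 4600.00 = 16.39 in
y_c = 370000.00 / 4600.00 = 80.43 in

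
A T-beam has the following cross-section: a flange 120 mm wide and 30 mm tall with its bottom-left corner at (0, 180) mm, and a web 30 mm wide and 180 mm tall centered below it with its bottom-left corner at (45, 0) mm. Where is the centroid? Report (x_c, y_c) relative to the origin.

x_c = 60.00 mm, y_c = 132.00 mm

web: A = 30 × 180 = 5400.00, centroid at (60.00, 90.00).
flange: A = 120 × 30 = 3600.00, centroid at (60.00, 195.00).
ΣA = 9000.00 mm², ΣAx_c = 540000.00 mm³, ΣAy_c = 1188000.00 mm³.
x_c = 540000.00/9000.00 = 60.00 mm; y_c = 1188000.00/9000.00 = 132.00 mm.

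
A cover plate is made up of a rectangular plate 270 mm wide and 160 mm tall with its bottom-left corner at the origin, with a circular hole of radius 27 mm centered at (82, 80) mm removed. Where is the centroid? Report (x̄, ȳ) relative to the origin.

plate: A = 270 × 160 = 43200.00, centroid at (135.00, 80.00).
hole: A = −π·27² = -2290.22, centroid at (82.00, 80.00).
ΣA = 40909.78 mm²
ΣAx̄ = (43200.00)(135.00) + (-2290.22)(82.00) = 5644201.87 mm³
ΣAȳ = (43200.00)(80.00) + (-2290.22)(80.00) = 3272782.32 mm³
x̄ = 5644201.87 / 40909.78 = 137.97 mm
ȳ = 3272782.32 / 40909.78 = 80.00 mm

x̄ = 137.97 mm, ȳ = 80.00 mm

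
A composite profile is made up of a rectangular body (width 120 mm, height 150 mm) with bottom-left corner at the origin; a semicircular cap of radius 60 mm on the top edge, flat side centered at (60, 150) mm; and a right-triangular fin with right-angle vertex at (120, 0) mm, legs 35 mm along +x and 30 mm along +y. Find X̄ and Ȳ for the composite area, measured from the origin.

X̄ = 61.56 mm, Ȳ = 97.08 mm

rectangular body: A = 120 × 150 = 18000.00, centroid at (60.00, 75.00).
semicircular top: A = ½π·60² = 5654.87, centroid at (60.00, 175.46).
triangular fin: A = ½·35·30 = 525.00, centroid at (131.67, 10.00).
ΣA = 24179.87 mm²
ΣAX̄ = (18000.00)(60.00) + (5654.87)(60.00) + (525.00)(131.67) = 1488417.01 mm³
ΣAȲ = (18000.00)(75.00) + (5654.87)(175.46) + (525.00)(10.00) = 2347480.02 mm³
X̄ = 1488417.01 / 24179.87 = 61.56 mm
Ȳ = 2347480.02 / 24179.87 = 97.08 mm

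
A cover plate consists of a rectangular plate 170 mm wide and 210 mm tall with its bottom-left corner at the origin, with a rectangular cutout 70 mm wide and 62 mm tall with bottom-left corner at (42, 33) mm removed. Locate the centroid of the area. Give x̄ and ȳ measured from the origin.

x̄ = 86.11 mm, ȳ = 110.67 mm

Part | A | x̄ᵢ | ȳᵢ | A·x̄ᵢ | A·ȳᵢ
plate | 35700.00 | 85.00 | 105.00 | 3034500.00 | 3748500.00
hole | -4340.00 | 77.00 | 64.00 | -334180.00 | -277760.00
Σ | 31360.00 |  |  | 2700320.00 | 3470740.00
x̄ = 2700320.00 / 31360.00 = 86.11 mm
ȳ = 3470740.00 / 31360.00 = 110.67 mm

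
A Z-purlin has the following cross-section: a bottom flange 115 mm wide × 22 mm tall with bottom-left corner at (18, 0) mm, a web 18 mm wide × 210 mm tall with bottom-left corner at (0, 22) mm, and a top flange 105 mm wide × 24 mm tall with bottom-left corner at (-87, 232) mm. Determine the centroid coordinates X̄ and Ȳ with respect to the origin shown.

Part | A | x̄ᵢ | ȳᵢ | A·x̄ᵢ | A·ȳᵢ
bottom flange | 2530.00 | 75.50 | 11.00 | 191015.00 | 27830.00
web | 3780.00 | 9.00 | 127.00 | 34020.00 | 480060.00
top flange | 2520.00 | -34.50 | 244.00 | -86940.00 | 614880.00
Σ | 8830.00 |  |  | 138095.00 | 1122770.00
X̄ = 138095.00 / 8830.00 = 15.64 mm
Ȳ = 1122770.00 / 8830.00 = 127.15 mm

X̄ = 15.64 mm, Ȳ = 127.15 mm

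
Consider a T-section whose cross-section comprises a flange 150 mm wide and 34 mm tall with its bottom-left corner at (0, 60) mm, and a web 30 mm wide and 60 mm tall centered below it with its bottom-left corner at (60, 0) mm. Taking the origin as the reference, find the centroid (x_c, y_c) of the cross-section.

x_c = 75.00 mm, y_c = 64.74 mm

Part | A | x̄ᵢ | ȳᵢ | A·x̄ᵢ | A·ȳᵢ
web | 1800.00 | 75.00 | 30.00 | 135000.00 | 54000.00
flange | 5100.00 | 75.00 | 77.00 | 382500.00 | 392700.00
Σ | 6900.00 |  |  | 517500.00 | 446700.00
x_c = 517500.00 / 6900.00 = 75.00 mm
y_c = 446700.00 / 6900.00 = 64.74 mm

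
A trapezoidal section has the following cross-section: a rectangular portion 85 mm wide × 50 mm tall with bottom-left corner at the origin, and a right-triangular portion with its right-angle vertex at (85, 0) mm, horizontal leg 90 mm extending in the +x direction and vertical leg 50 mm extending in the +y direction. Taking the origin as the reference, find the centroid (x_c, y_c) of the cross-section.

x_c = 67.60 mm, y_c = 22.12 mm

rectangular portion: A = 85 × 50 = 4250.00, centroid at (42.50, 25.00).
triangular portion: A = ½·90·50 = 2250.00, centroid at (115.00, 16.67).
ΣA = 6500.00 mm², ΣAx_c = 439375.00 mm³, ΣAy_c = 143750.00 mm³.
x_c = 439375.00/6500.00 = 67.60 mm; y_c = 143750.00/6500.00 = 22.12 mm.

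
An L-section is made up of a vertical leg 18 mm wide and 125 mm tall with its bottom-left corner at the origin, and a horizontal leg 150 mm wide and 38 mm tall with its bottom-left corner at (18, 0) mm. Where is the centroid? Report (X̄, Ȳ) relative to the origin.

X̄ = 69.23 mm, Ȳ = 31.31 mm

vertical leg: A = 18 × 125 = 2250.00, centroid at (9.00, 62.50).
horizontal leg: A = 150 × 38 = 5700.00, centroid at (93.00, 19.00).
ΣA = 7950.00 mm², ΣAX̄ = 550350.00 mm³, ΣAȲ = 248925.00 mm³.
X̄ = 550350.00/7950.00 = 69.23 mm; Ȳ = 248925.00/7950.00 = 31.31 mm.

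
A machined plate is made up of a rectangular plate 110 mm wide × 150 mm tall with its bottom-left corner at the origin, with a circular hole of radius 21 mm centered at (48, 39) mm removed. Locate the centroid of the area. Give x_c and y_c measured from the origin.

plate: A = 110 × 150 = 16500.00, centroid at (55.00, 75.00).
hole: A = −π·21² = -1385.44, centroid at (48.00, 39.00).
ΣA = 15114.56 mm²
ΣAx_c = (16500.00)(55.00) + (-1385.44)(48.00) = 840998.77 mm³
ΣAy_c = (16500.00)(75.00) + (-1385.44)(39.00) = 1183467.75 mm³
x_c = 840998.77 / 15114.56 = 55.64 mm
y_c = 1183467.75 / 15114.56 = 78.30 mm

x_c = 55.64 mm, y_c = 78.30 mm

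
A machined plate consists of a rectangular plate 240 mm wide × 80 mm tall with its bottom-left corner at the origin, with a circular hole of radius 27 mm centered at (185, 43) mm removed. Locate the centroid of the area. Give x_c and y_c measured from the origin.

x_c = 111.20 mm, y_c = 39.59 mm

plate: A = 240 × 80 = 19200.00, centroid at (120.00, 40.00).
hole: A = −π·27² = -2290.22, centroid at (185.00, 43.00).
ΣA = 16909.78 mm²
ΣAx_c = (19200.00)(120.00) + (-2290.22)(185.00) = 1880309.11 mm³
ΣAy_c = (19200.00)(40.00) + (-2290.22)(43.00) = 669520.50 mm³
x_c = 1880309.11 / 16909.78 = 111.20 mm
y_c = 669520.50 / 16909.78 = 39.59 mm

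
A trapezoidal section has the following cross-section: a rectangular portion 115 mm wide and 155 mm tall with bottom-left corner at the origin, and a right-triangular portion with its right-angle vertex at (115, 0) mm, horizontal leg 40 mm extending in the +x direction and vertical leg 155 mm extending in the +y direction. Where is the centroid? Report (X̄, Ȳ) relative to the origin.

X̄ = 67.99 mm, Ȳ = 73.67 mm

rectangular portion: A = 115 × 155 = 17825.00, centroid at (57.50, 77.50).
triangular portion: A = ½·40·155 = 3100.00, centroid at (128.33, 51.67).
ΣA = 20925.00 mm²
ΣAX̄ = (17825.00)(57.50) + (3100.00)(128.33) = 1422770.83 mm³
ΣAȲ = (17825.00)(77.50) + (3100.00)(51.67) = 1541604.17 mm³
X̄ = 1422770.83 / 20925.00 = 67.99 mm
Ȳ = 1541604.17 / 20925.00 = 73.67 mm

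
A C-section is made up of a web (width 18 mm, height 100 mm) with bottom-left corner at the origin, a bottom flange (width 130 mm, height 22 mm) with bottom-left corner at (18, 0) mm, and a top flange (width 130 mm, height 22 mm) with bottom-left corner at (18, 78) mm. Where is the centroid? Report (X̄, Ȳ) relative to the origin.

Part | A | x̄ᵢ | ȳᵢ | A·x̄ᵢ | A·ȳᵢ
web | 1800.00 | 9.00 | 50.00 | 16200.00 | 90000.00
bottom flange | 2860.00 | 83.00 | 11.00 | 237380.00 | 31460.00
top flange | 2860.00 | 83.00 | 89.00 | 237380.00 | 254540.00
Σ | 7520.00 |  |  | 490960.00 | 376000.00
X̄ = 490960.00 / 7520.00 = 65.29 mm
Ȳ = 376000.00 / 7520.00 = 50.00 mm

X̄ = 65.29 mm, Ȳ = 50.00 mm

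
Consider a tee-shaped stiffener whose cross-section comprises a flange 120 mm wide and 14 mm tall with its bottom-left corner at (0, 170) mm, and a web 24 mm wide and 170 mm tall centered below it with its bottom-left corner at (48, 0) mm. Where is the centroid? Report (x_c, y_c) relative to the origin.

Part | A | x̄ᵢ | ȳᵢ | A·x̄ᵢ | A·ȳᵢ
web | 4080.00 | 60.00 | 85.00 | 244800.00 | 346800.00
flange | 1680.00 | 60.00 | 177.00 | 100800.00 | 297360.00
Σ | 5760.00 |  |  | 345600.00 | 644160.00
x_c = 345600.00 / 5760.00 = 60.00 mm
y_c = 644160.00 / 5760.00 = 111.83 mm

x_c = 60.00 mm, y_c = 111.83 mm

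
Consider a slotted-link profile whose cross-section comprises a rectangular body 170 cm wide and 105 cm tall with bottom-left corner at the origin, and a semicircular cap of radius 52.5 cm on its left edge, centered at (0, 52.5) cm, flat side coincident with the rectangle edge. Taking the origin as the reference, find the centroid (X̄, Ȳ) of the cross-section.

X̄ = 64.06 cm, Ȳ = 52.50 cm

Part | A | x̄ᵢ | ȳᵢ | A·x̄ᵢ | A·ȳᵢ
rectangular body | 17850.00 | 85.00 | 52.50 | 1517250.00 | 937125.00
semicircular end | 4329.51 | -22.28 | 52.50 | -96468.75 | 227299.14
Σ | 22179.51 |  |  | 1420781.25 | 1164424.14
X̄ = 1420781.25 / 22179.51 = 64.06 cm
Ȳ = 1164424.14 / 22179.51 = 52.50 cm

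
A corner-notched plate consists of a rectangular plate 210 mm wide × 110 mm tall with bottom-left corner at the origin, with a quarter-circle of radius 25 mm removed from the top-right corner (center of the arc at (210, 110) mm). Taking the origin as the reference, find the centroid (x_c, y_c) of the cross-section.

x_c = 102.95 mm, y_c = 54.04 mm

plate: A = 210 × 110 = 23100.00, centroid at (105.00, 55.00).
removed quarter-circle: A = −¼π·25² = -490.87, centroid at (199.39, 99.39).
ΣA = 22609.13 mm², ΣAx_c = 2327624.82 mm³, ΣAy_c = 1221712.21 mm³.
x_c = 2327624.82/22609.13 = 102.95 mm; y_c = 1221712.21/22609.13 = 54.04 mm.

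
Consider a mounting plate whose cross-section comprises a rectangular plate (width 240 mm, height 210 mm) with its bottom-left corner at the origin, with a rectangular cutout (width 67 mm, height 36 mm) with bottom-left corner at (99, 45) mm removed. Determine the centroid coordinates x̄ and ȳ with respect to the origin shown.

x̄ = 119.37 mm, ȳ = 107.11 mm

plate: A = 240 × 210 = 50400.00, centroid at (120.00, 105.00).
hole: A = −(67 × 36) = -2412.00, centroid at (132.50, 63.00).
ΣA = 47988.00 mm², ΣAx̄ = 5728410.00 mm³, ΣAȳ = 5140044.00 mm³.
x̄ = 5728410.00/47988.00 = 119.37 mm; ȳ = 5140044.00/47988.00 = 107.11 mm.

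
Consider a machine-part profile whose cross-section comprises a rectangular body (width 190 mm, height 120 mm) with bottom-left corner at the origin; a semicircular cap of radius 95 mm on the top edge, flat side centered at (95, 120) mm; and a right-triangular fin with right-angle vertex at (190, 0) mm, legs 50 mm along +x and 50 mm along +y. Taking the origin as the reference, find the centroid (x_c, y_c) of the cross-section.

Part | A | x̄ᵢ | ȳᵢ | A·x̄ᵢ | A·ȳᵢ
rectangular body | 22800.00 | 95.00 | 60.00 | 2166000.00 | 1368000.00
semicircular top | 14176.44 | 95.00 | 160.32 | 1346761.50 | 2272755.76
triangular fin | 1250.00 | 206.67 | 16.67 | 258333.33 | 20833.33
Σ | 38226.44 |  |  | 3771094.83 | 3661589.09
x_c = 3771094.83 / 38226.44 = 98.65 mm
y_c = 3661589.09 / 38226.44 = 95.79 mm

x_c = 98.65 mm, y_c = 95.79 mm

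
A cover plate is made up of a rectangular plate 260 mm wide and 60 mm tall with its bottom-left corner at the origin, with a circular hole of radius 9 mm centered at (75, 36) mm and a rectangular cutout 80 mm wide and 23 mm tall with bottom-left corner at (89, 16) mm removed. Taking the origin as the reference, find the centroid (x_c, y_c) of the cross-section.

x_c = 131.17 mm, y_c = 30.23 mm

plate: A = 260 × 60 = 15600.00, centroid at (130.00, 30.00).
hole 1: A = −π·9² = -254.47, centroid at (75.00, 36.00).
hole 2: A = −(80 × 23) = -1840.00, centroid at (129.00, 27.50).
ΣA = 13505.53 mm²
ΣAx_c = (15600.00)(130.00) + (-254.47)(75.00) + (-1840.00)(129.00) = 1771554.82 mm³
ΣAy_c = (15600.00)(30.00) + (-254.47)(36.00) + (-1840.00)(27.50) = 408239.12 mm³
x_c = 1771554.82 / 13505.53 = 131.17 mm
y_c = 408239.12 / 13505.53 = 30.23 mm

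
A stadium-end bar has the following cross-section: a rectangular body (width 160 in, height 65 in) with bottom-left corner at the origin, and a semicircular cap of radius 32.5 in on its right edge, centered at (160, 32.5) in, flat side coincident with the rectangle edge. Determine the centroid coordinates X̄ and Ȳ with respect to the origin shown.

rectangular body: A = 160 × 65 = 10400.00, centroid at (80.00, 32.50).
semicircular end: A = ½π·32.5² = 1659.15, centroid at (173.79, 32.50).
ΣA = 12059.15 in², ΣAX̄ = 1120350.00 in³, ΣAȲ = 391922.49 in³.
X̄ = 1120350.00/12059.15 = 92.90 in; Ȳ = 391922.49/12059.15 = 32.50 in.

X̄ = 92.90 in, Ȳ = 32.50 in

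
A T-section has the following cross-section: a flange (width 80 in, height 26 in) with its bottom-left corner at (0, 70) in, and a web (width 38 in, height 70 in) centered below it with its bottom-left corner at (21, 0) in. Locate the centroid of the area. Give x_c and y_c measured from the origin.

Part | A | x̄ᵢ | ȳᵢ | A·x̄ᵢ | A·ȳᵢ
web | 2660.00 | 40.00 | 35.00 | 106400.00 | 93100.00
flange | 2080.00 | 40.00 | 83.00 | 83200.00 | 172640.00
Σ | 4740.00 |  |  | 189600.00 | 265740.00
x_c = 189600.00 / 4740.00 = 40.00 in
y_c = 265740.00 / 4740.00 = 56.06 in

x_c = 40.00 in, y_c = 56.06 in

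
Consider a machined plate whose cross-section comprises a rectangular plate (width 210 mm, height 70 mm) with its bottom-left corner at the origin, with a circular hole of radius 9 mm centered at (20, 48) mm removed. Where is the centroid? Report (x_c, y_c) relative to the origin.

plate: A = 210 × 70 = 14700.00, centroid at (105.00, 35.00).
hole: A = −π·9² = -254.47, centroid at (20.00, 48.00).
ΣA = 14445.53 mm²
ΣAx_c = (14700.00)(105.00) + (-254.47)(20.00) = 1538410.62 mm³
ΣAy_c = (14700.00)(35.00) + (-254.47)(48.00) = 502285.49 mm³
x_c = 1538410.62 / 14445.53 = 106.50 mm
y_c = 502285.49 / 14445.53 = 34.77 mm

x_c = 106.50 mm, y_c = 34.77 mm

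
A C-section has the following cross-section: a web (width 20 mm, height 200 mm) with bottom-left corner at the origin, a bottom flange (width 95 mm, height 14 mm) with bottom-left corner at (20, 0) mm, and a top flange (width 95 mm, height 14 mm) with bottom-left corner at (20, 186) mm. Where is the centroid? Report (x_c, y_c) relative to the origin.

Part | A | x̄ᵢ | ȳᵢ | A·x̄ᵢ | A·ȳᵢ
web | 4000.00 | 10.00 | 100.00 | 40000.00 | 400000.00
bottom flange | 1330.00 | 67.50 | 7.00 | 89775.00 | 9310.00
top flange | 1330.00 | 67.50 | 193.00 | 89775.00 | 256690.00
Σ | 6660.00 |  |  | 219550.00 | 666000.00
x_c = 219550.00 / 6660.00 = 32.97 mm
y_c = 666000.00 / 6660.00 = 100.00 mm

x_c = 32.97 mm, y_c = 100.00 mm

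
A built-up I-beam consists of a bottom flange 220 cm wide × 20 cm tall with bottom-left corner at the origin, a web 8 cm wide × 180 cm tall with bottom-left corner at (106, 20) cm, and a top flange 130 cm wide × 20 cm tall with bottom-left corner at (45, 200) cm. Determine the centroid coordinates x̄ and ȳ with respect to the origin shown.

bottom flange: A = 220 × 20 = 4400.00, centroid at (110.00, 10.00).
web: A = 8 × 180 = 1440.00, centroid at (110.00, 110.00).
top flange: A = 130 × 20 = 2600.00, centroid at (110.00, 210.00).
ΣA = 8440.00 cm²
ΣAx̄ = (4400.00)(110.00) + (1440.00)(110.00) + (2600.00)(110.00) = 928400.00 cm³
ΣAȳ = (4400.00)(10.00) + (1440.00)(110.00) + (2600.00)(210.00) = 748400.00 cm³
x̄ = 928400.00 / 8440.00 = 110.00 cm
ȳ = 748400.00 / 8440.00 = 88.67 cm

x̄ = 110.00 cm, ȳ = 88.67 cm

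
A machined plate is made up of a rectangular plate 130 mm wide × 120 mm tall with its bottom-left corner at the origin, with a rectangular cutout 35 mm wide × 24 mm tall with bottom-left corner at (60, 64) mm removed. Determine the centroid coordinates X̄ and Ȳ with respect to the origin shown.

plate: A = 130 × 120 = 15600.00, centroid at (65.00, 60.00).
hole: A = −(35 × 24) = -840.00, centroid at (77.50, 76.00).
ΣA = 14760.00 mm², ΣAX̄ = 948900.00 mm³, ΣAȲ = 872160.00 mm³.
X̄ = 948900.00/14760.00 = 64.29 mm; Ȳ = 872160.00/14760.00 = 59.09 mm.

X̄ = 64.29 mm, Ȳ = 59.09 mm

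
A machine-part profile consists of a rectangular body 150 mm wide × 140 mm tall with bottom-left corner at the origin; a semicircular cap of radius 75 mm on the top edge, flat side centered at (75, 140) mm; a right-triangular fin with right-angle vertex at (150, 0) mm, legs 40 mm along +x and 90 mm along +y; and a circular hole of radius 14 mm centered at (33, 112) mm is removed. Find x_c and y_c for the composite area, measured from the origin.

x_c = 80.96 mm, y_c = 95.85 mm

rectangular body: A = 150 × 140 = 21000.00, centroid at (75.00, 70.00).
semicircular top: A = ½π·75² = 8835.73, centroid at (75.00, 171.83).
triangular fin: A = ½·40·90 = 1800.00, centroid at (163.33, 30.00).
hole: A = −π·14² = -615.75, centroid at (33.00, 112.00).
ΣA = 31019.98 mm², ΣAx_c = 2511359.88 mm³, ΣAy_c = 2973287.87 mm³.
x_c = 2511359.88/31019.98 = 80.96 mm; y_c = 2973287.87/31019.98 = 95.85 mm.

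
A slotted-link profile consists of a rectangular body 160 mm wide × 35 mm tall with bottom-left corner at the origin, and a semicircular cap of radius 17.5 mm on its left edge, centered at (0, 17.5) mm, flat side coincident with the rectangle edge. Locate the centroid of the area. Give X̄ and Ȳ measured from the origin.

rectangular body: A = 160 × 35 = 5600.00, centroid at (80.00, 17.50).
semicircular end: A = ½π·17.5² = 481.06, centroid at (-7.43, 17.50).
ΣA = 6081.06 mm²
ΣAX̄ = (5600.00)(80.00) + (481.06)(-7.43) = 444427.08 mm³
ΣAȲ = (5600.00)(17.50) + (481.06)(17.50) = 106418.49 mm³
X̄ = 444427.08 / 6081.06 = 73.08 mm
Ȳ = 106418.49 / 6081.06 = 17.50 mm

X̄ = 73.08 mm, Ȳ = 17.50 mm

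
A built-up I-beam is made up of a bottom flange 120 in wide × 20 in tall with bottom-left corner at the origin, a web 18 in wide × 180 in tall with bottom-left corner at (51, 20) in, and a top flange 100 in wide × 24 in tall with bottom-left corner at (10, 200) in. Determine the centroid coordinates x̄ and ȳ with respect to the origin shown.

x̄ = 60.00 in, ȳ = 110.60 in

bottom flange: A = 120 × 20 = 2400.00, centroid at (60.00, 10.00).
web: A = 18 × 180 = 3240.00, centroid at (60.00, 110.00).
top flange: A = 100 × 24 = 2400.00, centroid at (60.00, 212.00).
ΣA = 8040.00 in², ΣAx̄ = 482400.00 in³, ΣAȳ = 889200.00 in³.
x̄ = 482400.00/8040.00 = 60.00 in; ȳ = 889200.00/8040.00 = 110.60 in.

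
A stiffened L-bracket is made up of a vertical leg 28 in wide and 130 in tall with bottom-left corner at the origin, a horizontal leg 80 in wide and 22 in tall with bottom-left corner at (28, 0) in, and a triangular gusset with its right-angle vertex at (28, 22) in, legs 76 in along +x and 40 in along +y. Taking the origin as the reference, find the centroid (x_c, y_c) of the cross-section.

x_c = 36.37 in, y_c = 44.75 in

Part | A | x̄ᵢ | ȳᵢ | A·x̄ᵢ | A·ȳᵢ
vertical leg | 3640.00 | 14.00 | 65.00 | 50960.00 | 236600.00
horizontal leg | 1760.00 | 68.00 | 11.00 | 119680.00 | 19360.00
gusset | 1520.00 | 53.33 | 35.33 | 81066.67 | 53706.67
Σ | 6920.00 |  |  | 251706.67 | 309666.67
x_c = 251706.67 / 6920.00 = 36.37 in
y_c = 309666.67 / 6920.00 = 44.75 in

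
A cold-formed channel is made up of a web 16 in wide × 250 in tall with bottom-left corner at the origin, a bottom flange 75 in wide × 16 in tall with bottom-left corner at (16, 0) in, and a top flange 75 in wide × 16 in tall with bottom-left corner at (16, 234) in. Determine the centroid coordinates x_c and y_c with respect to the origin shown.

x_c = 25.06 in, y_c = 125.00 in

Part | A | x̄ᵢ | ȳᵢ | A·x̄ᵢ | A·ȳᵢ
web | 4000.00 | 8.00 | 125.00 | 32000.00 | 500000.00
bottom flange | 1200.00 | 53.50 | 8.00 | 64200.00 | 9600.00
top flange | 1200.00 | 53.50 | 242.00 | 64200.00 | 290400.00
Σ | 6400.00 |  |  | 160400.00 | 800000.00
x_c = 160400.00 / 6400.00 = 25.06 in
y_c = 800000.00 / 6400.00 = 125.00 in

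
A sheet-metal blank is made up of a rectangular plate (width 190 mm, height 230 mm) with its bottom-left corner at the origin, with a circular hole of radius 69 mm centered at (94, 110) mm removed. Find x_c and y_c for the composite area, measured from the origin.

x_c = 95.52 mm, y_c = 117.60 mm

plate: A = 190 × 230 = 43700.00, centroid at (95.00, 115.00).
hole: A = −π·69² = -14957.12, centroid at (94.00, 110.00).
ΣA = 28742.88 mm², ΣAx_c = 2745530.47 mm³, ΣAy_c = 3380216.51 mm³.
x_c = 2745530.47/28742.88 = 95.52 mm; y_c = 3380216.51/28742.88 = 117.60 mm.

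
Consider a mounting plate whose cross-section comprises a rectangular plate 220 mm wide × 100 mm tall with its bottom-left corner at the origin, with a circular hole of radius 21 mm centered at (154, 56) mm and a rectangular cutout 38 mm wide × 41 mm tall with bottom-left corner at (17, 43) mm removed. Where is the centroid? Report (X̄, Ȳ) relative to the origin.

Part | A | x̄ᵢ | ȳᵢ | A·x̄ᵢ | A·ȳᵢ
plate | 22000.00 | 110.00 | 50.00 | 2420000.00 | 1100000.00
hole 1 | -1385.44 | 154.00 | 56.00 | -213358.12 | -77584.77
hole 2 | -1558.00 | 36.00 | 63.50 | -56088.00 | -98933.00
Σ | 19056.56 |  |  | 2150553.88 | 923482.23
X̄ = 2150553.88 / 19056.56 = 112.85 mm
Ȳ = 923482.23 / 19056.56 = 48.46 mm

X̄ = 112.85 mm, Ȳ = 48.46 mm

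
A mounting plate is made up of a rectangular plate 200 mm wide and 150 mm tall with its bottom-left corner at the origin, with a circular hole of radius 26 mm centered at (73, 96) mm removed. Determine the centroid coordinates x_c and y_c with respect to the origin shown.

plate: A = 200 × 150 = 30000.00, centroid at (100.00, 75.00).
hole: A = −π·26² = -2123.72, centroid at (73.00, 96.00).
ΣA = 27876.28 mm²
ΣAx_c = (30000.00)(100.00) + (-2123.72)(73.00) = 2844968.69 mm³
ΣAy_c = (30000.00)(75.00) + (-2123.72)(96.00) = 2046123.20 mm³
x_c = 2844968.69 / 27876.28 = 102.06 mm
y_c = 2046123.20 / 27876.28 = 73.40 mm

x_c = 102.06 mm, y_c = 73.40 mm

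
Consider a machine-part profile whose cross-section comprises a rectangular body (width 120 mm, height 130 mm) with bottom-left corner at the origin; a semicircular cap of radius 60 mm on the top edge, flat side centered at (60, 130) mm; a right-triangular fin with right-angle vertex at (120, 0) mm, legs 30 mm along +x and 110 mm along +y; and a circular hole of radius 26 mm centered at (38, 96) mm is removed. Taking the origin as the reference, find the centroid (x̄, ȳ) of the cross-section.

x̄ = 67.81 mm, ȳ = 84.20 mm

rectangular body: A = 120 × 130 = 15600.00, centroid at (60.00, 65.00).
semicircular top: A = ½π·60² = 5654.87, centroid at (60.00, 155.46).
triangular fin: A = ½·30·110 = 1650.00, centroid at (130.00, 36.67).
hole: A = −π·26² = -2123.72, centroid at (38.00, 96.00).
ΣA = 20781.15 mm²
ΣAx̄ = (15600.00)(60.00) + (5654.87)(60.00) + (1650.00)(130.00) + (-2123.72)(38.00) = 1409090.77 mm³
ΣAȳ = (15600.00)(65.00) + (5654.87)(155.46) + (1650.00)(36.67) + (-2123.72)(96.00) = 1749755.88 mm³
x̄ = 1409090.77 / 20781.15 = 67.81 mm
ȳ = 1749755.88 / 20781.15 = 84.20 mm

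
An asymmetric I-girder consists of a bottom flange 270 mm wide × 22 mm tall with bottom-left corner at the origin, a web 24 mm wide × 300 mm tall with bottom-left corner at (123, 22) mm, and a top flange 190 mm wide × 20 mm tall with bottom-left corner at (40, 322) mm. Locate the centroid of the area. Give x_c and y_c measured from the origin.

x_c = 135.00 mm, y_c = 151.44 mm

Part | A | x̄ᵢ | ȳᵢ | A·x̄ᵢ | A·ȳᵢ
bottom flange | 5940.00 | 135.00 | 11.00 | 801900.00 | 65340.00
web | 7200.00 | 135.00 | 172.00 | 972000.00 | 1238400.00
top flange | 3800.00 | 135.00 | 332.00 | 513000.00 | 1261600.00
Σ | 16940.00 |  |  | 2286900.00 | 2565340.00
x_c = 2286900.00 / 16940.00 = 135.00 mm
y_c = 2565340.00 / 16940.00 = 151.44 mm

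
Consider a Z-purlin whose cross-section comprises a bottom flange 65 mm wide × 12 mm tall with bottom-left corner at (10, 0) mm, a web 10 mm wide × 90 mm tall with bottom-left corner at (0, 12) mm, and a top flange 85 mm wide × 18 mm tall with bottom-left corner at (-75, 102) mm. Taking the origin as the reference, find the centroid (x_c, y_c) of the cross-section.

Part | A | x̄ᵢ | ȳᵢ | A·x̄ᵢ | A·ȳᵢ
bottom flange | 780.00 | 42.50 | 6.00 | 33150.00 | 4680.00
web | 900.00 | 5.00 | 57.00 | 4500.00 | 51300.00
top flange | 1530.00 | -32.50 | 111.00 | -49725.00 | 169830.00
Σ | 3210.00 |  |  | -12075.00 | 225810.00
x_c = -12075.00 / 3210.00 = -3.76 mm
y_c = 225810.00 / 3210.00 = 70.35 mm

x_c = -3.76 mm, y_c = 70.35 mm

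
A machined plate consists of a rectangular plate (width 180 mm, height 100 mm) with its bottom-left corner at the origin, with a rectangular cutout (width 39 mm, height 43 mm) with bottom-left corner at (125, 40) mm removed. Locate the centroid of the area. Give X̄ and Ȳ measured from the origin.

X̄ = 84.40 mm, Ȳ = 48.82 mm

Part | A | x̄ᵢ | ȳᵢ | A·x̄ᵢ | A·ȳᵢ
plate | 18000.00 | 90.00 | 50.00 | 1620000.00 | 900000.00
hole | -1677.00 | 144.50 | 61.50 | -242326.50 | -103135.50
Σ | 16323.00 |  |  | 1377673.50 | 796864.50
X̄ = 1377673.50 / 16323.00 = 84.40 mm
Ȳ = 796864.50 / 16323.00 = 48.82 mm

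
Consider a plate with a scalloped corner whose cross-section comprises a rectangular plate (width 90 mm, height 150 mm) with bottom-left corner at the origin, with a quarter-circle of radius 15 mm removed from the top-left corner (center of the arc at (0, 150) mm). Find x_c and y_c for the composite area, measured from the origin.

Part | A | x̄ᵢ | ȳᵢ | A·x̄ᵢ | A·ȳᵢ
plate | 13500.00 | 45.00 | 75.00 | 607500.00 | 1012500.00
removed quarter-circle | -176.71 | 6.37 | 143.63 | -1125.00 | -25382.19
Σ | 13323.29 |  |  | 606375.00 | 987117.81
x_c = 606375.00 / 13323.29 = 45.51 mm
y_c = 987117.81 / 13323.29 = 74.09 mm

x_c = 45.51 mm, y_c = 74.09 mm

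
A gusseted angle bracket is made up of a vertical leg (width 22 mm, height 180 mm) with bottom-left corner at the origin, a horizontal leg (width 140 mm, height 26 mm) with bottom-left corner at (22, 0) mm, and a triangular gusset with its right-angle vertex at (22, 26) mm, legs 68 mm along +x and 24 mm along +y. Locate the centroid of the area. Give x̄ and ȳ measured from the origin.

x̄ = 49.30 mm, ȳ = 51.27 mm

vertical leg: A = 22 × 180 = 3960.00, centroid at (11.00, 90.00).
horizontal leg: A = 140 × 26 = 3640.00, centroid at (92.00, 13.00).
gusset: A = ½·68·24 = 816.00, centroid at (44.67, 34.00).
ΣA = 8416.00 mm²
ΣAx̄ = (3960.00)(11.00) + (3640.00)(92.00) + (816.00)(44.67) = 414888.00 mm³
ΣAȳ = (3960.00)(90.00) + (3640.00)(13.00) + (816.00)(34.00) = 431464.00 mm³
x̄ = 414888.00 / 8416.00 = 49.30 mm
ȳ = 431464.00 / 8416.00 = 51.27 mm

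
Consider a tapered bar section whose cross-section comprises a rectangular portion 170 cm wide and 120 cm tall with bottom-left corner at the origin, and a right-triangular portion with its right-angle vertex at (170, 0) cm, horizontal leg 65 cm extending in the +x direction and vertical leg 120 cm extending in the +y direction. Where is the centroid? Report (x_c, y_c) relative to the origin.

x_c = 102.12 cm, y_c = 56.79 cm

Part | A | x̄ᵢ | ȳᵢ | A·x̄ᵢ | A·ȳᵢ
rectangular portion | 20400.00 | 85.00 | 60.00 | 1734000.00 | 1224000.00
triangular portion | 3900.00 | 191.67 | 40.00 | 747500.00 | 156000.00
Σ | 24300.00 |  |  | 2481500.00 | 1380000.00
x_c = 2481500.00 / 24300.00 = 102.12 cm
y_c = 1380000.00 / 24300.00 = 56.79 cm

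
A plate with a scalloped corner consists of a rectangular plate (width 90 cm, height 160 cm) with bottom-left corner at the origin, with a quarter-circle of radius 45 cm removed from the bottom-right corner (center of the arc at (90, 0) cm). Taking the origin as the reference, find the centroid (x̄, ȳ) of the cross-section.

plate: A = 90 × 160 = 14400.00, centroid at (45.00, 80.00).
removed quarter-circle: A = −¼π·45² = -1590.43, centroid at (70.90, 19.10).
ΣA = 12809.57 cm²
ΣAx̄ = (14400.00)(45.00) + (-1590.43)(70.90) = 535236.18 cm³
ΣAȳ = (14400.00)(80.00) + (-1590.43)(19.10) = 1121625.00 cm³
x̄ = 535236.18 / 12809.57 = 41.78 cm
ȳ = 1121625.00 / 12809.57 = 87.56 cm

x̄ = 41.78 cm, ȳ = 87.56 cm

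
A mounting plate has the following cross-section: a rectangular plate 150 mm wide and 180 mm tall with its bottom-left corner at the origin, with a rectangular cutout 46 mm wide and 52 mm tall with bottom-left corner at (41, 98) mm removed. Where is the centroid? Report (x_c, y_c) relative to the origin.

plate: A = 150 × 180 = 27000.00, centroid at (75.00, 90.00).
hole: A = −(46 × 52) = -2392.00, centroid at (64.00, 124.00).
ΣA = 24608.00 mm²
ΣAx_c = (27000.00)(75.00) + (-2392.00)(64.00) = 1871912.00 mm³
ΣAy_c = (27000.00)(90.00) + (-2392.00)(124.00) = 2133392.00 mm³
x_c = 1871912.00 / 24608.00 = 76.07 mm
y_c = 2133392.00 / 24608.00 = 86.70 mm

x_c = 76.07 mm, y_c = 86.70 mm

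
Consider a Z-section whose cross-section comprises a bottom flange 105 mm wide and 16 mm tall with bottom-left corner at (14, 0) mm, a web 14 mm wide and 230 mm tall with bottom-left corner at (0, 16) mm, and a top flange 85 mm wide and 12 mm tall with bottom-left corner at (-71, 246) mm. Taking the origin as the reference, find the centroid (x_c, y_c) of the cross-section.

Part | A | x̄ᵢ | ȳᵢ | A·x̄ᵢ | A·ȳᵢ
bottom flange | 1680.00 | 66.50 | 8.00 | 111720.00 | 13440.00
web | 3220.00 | 7.00 | 131.00 | 22540.00 | 421820.00
top flange | 1020.00 | -28.50 | 252.00 | -29070.00 | 257040.00
Σ | 5920.00 |  |  | 105190.00 | 692300.00
x_c = 105190.00 / 5920.00 = 17.77 mm
y_c = 692300.00 / 5920.00 = 116.94 mm

x_c = 17.77 mm, y_c = 116.94 mm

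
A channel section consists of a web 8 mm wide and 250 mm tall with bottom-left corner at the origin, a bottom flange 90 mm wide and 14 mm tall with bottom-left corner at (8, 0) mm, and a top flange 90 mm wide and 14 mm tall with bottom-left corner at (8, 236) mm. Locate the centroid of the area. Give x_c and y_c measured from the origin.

x_c = 31.32 mm, y_c = 125.00 mm

Part | A | x̄ᵢ | ȳᵢ | A·x̄ᵢ | A·ȳᵢ
web | 2000.00 | 4.00 | 125.00 | 8000.00 | 250000.00
bottom flange | 1260.00 | 53.00 | 7.00 | 66780.00 | 8820.00
top flange | 1260.00 | 53.00 | 243.00 | 66780.00 | 306180.00
Σ | 4520.00 |  |  | 141560.00 | 565000.00
x_c = 141560.00 / 4520.00 = 31.32 mm
y_c = 565000.00 / 4520.00 = 125.00 mm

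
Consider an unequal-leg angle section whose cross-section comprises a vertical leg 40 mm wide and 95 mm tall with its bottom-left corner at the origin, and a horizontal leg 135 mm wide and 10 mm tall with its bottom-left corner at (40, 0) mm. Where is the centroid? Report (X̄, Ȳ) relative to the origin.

X̄ = 42.94 mm, Ȳ = 36.36 mm

vertical leg: A = 40 × 95 = 3800.00, centroid at (20.00, 47.50).
horizontal leg: A = 135 × 10 = 1350.00, centroid at (107.50, 5.00).
ΣA = 5150.00 mm², ΣAX̄ = 221125.00 mm³, ΣAȲ = 187250.00 mm³.
X̄ = 221125.00/5150.00 = 42.94 mm; Ȳ = 187250.00/5150.00 = 36.36 mm.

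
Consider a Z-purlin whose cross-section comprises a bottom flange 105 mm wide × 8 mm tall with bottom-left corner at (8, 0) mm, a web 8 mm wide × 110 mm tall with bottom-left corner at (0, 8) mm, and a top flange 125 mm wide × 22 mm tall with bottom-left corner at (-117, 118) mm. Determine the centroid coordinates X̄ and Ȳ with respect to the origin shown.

X̄ = -21.37 mm, Ȳ = 92.52 mm

bottom flange: A = 105 × 8 = 840.00, centroid at (60.50, 4.00).
web: A = 8 × 110 = 880.00, centroid at (4.00, 63.00).
top flange: A = 125 × 22 = 2750.00, centroid at (-54.50, 129.00).
ΣA = 4470.00 mm², ΣAX̄ = -95535.00 mm³, ΣAȲ = 413550.00 mm³.
X̄ = -95535.00/4470.00 = -21.37 mm; Ȳ = 413550.00/4470.00 = 92.52 mm.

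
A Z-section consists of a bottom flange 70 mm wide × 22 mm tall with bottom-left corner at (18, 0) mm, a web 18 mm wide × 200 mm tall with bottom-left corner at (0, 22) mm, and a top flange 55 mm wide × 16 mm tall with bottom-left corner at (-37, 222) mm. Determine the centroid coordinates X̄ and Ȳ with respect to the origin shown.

bottom flange: A = 70 × 22 = 1540.00, centroid at (53.00, 11.00).
web: A = 18 × 200 = 3600.00, centroid at (9.00, 122.00).
top flange: A = 55 × 16 = 880.00, centroid at (-9.50, 230.00).
ΣA = 6020.00 mm², ΣAX̄ = 105660.00 mm³, ΣAȲ = 658540.00 mm³.
X̄ = 105660.00/6020.00 = 17.55 mm; Ȳ = 658540.00/6020.00 = 109.39 mm.

X̄ = 17.55 mm, Ȳ = 109.39 mm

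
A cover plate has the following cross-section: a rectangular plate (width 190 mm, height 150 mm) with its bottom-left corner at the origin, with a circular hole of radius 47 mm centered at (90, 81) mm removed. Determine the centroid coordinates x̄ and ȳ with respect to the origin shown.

plate: A = 190 × 150 = 28500.00, centroid at (95.00, 75.00).
hole: A = −π·47² = -6939.78, centroid at (90.00, 81.00).
ΣA = 21560.22 mm², ΣAx̄ = 2082919.96 mm³, ΣAȳ = 1575377.97 mm³.
x̄ = 2082919.96/21560.22 = 96.61 mm; ȳ = 1575377.97/21560.22 = 73.07 mm.

x̄ = 96.61 mm, ȳ = 73.07 mm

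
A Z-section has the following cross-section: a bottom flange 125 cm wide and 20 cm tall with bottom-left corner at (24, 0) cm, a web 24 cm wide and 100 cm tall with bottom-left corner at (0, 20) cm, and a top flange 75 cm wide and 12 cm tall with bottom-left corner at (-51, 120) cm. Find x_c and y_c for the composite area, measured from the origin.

Part | A | x̄ᵢ | ȳᵢ | A·x̄ᵢ | A·ȳᵢ
bottom flange | 2500.00 | 86.50 | 10.00 | 216250.00 | 25000.00
web | 2400.00 | 12.00 | 70.00 | 28800.00 | 168000.00
top flange | 900.00 | -13.50 | 126.00 | -12150.00 | 113400.00
Σ | 5800.00 |  |  | 232900.00 | 306400.00
x_c = 232900.00 / 5800.00 = 40.16 cm
y_c = 306400.00 / 5800.00 = 52.83 cm

x_c = 40.16 cm, y_c = 52.83 cm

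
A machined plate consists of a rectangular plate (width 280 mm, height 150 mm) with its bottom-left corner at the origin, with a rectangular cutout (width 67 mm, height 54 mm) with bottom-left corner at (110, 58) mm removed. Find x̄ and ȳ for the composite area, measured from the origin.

x̄ = 139.67 mm, ȳ = 74.06 mm

plate: A = 280 × 150 = 42000.00, centroid at (140.00, 75.00).
hole: A = −(67 × 54) = -3618.00, centroid at (143.50, 85.00).
ΣA = 38382.00 mm², ΣAx̄ = 5360817.00 mm³, ΣAȳ = 2842470.00 mm³.
x̄ = 5360817.00/38382.00 = 139.67 mm; ȳ = 2842470.00/38382.00 = 74.06 mm.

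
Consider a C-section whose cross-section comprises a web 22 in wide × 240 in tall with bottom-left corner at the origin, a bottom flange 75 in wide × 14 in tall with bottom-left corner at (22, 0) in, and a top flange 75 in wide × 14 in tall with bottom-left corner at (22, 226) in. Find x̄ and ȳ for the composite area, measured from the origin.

x̄ = 24.80 in, ȳ = 120.00 in

web: A = 22 × 240 = 5280.00, centroid at (11.00, 120.00).
bottom flange: A = 75 × 14 = 1050.00, centroid at (59.50, 7.00).
top flange: A = 75 × 14 = 1050.00, centroid at (59.50, 233.00).
ΣA = 7380.00 in², ΣAx̄ = 183030.00 in³, ΣAȳ = 885600.00 in³.
x̄ = 183030.00/7380.00 = 24.80 in; ȳ = 885600.00/7380.00 = 120.00 in.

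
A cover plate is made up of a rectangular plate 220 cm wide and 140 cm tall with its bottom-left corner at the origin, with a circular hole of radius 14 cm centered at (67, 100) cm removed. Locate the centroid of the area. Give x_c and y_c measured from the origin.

plate: A = 220 × 140 = 30800.00, centroid at (110.00, 70.00).
hole: A = −π·14² = -615.75, centroid at (67.00, 100.00).
ΣA = 30184.25 cm²
ΣAx_c = (30800.00)(110.00) + (-615.75)(67.00) = 3346744.61 cm³
ΣAy_c = (30800.00)(70.00) + (-615.75)(100.00) = 2094424.78 cm³
x_c = 3346744.61 / 30184.25 = 110.88 cm
y_c = 2094424.78 / 30184.25 = 69.39 cm

x_c = 110.88 cm, y_c = 69.39 cm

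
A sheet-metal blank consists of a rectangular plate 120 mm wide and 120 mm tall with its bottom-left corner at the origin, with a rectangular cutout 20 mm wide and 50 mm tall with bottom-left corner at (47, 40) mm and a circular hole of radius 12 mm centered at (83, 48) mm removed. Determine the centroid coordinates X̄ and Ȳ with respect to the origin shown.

X̄ = 59.43 mm, Ȳ = 60.03 mm

plate: A = 120 × 120 = 14400.00, centroid at (60.00, 60.00).
hole 1: A = −(20 × 50) = -1000.00, centroid at (57.00, 65.00).
hole 2: A = −π·12² = -452.39, centroid at (83.00, 48.00).
ΣA = 12947.61 mm²
ΣAX̄ = (14400.00)(60.00) + (-1000.00)(57.00) + (-452.39)(83.00) = 769451.68 mm³
ΣAȲ = (14400.00)(60.00) + (-1000.00)(65.00) + (-452.39)(48.00) = 777285.31 mm³
X̄ = 769451.68 / 12947.61 = 59.43 mm
Ȳ = 777285.31 / 12947.61 = 60.03 mm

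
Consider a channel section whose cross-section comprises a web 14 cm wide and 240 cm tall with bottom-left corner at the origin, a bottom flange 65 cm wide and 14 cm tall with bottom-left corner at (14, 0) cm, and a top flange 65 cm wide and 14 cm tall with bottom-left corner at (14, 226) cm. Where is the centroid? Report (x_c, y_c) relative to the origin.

x_c = 20.88 cm, y_c = 120.00 cm

Part | A | x̄ᵢ | ȳᵢ | A·x̄ᵢ | A·ȳᵢ
web | 3360.00 | 7.00 | 120.00 | 23520.00 | 403200.00
bottom flange | 910.00 | 46.50 | 7.00 | 42315.00 | 6370.00
top flange | 910.00 | 46.50 | 233.00 | 42315.00 | 212030.00
Σ | 5180.00 |  |  | 108150.00 | 621600.00
x_c = 108150.00 / 5180.00 = 20.88 cm
y_c = 621600.00 / 5180.00 = 120.00 cm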